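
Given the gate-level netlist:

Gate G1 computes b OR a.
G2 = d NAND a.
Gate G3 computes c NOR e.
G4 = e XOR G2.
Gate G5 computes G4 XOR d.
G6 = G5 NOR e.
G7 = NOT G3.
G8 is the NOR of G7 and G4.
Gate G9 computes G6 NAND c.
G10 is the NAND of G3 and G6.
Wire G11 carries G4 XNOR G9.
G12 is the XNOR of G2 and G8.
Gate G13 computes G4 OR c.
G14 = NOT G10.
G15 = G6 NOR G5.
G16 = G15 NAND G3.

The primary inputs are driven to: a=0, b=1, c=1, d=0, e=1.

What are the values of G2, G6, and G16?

G2 = 1; G6 = 0; G16 = 1

G2 = d NAND a = 0 NAND 0 = 1
G3 = c NOR e = 1 NOR 1 = 0
G4 = e XOR G2 = 1 XOR 1 = 0
G5 = G4 XOR d = 0 XOR 0 = 0
G6 = G5 NOR e = 0 NOR 1 = 0
G15 = G6 NOR G5 = 0 NOR 0 = 1
G16 = G15 NAND G3 = 1 NAND 0 = 1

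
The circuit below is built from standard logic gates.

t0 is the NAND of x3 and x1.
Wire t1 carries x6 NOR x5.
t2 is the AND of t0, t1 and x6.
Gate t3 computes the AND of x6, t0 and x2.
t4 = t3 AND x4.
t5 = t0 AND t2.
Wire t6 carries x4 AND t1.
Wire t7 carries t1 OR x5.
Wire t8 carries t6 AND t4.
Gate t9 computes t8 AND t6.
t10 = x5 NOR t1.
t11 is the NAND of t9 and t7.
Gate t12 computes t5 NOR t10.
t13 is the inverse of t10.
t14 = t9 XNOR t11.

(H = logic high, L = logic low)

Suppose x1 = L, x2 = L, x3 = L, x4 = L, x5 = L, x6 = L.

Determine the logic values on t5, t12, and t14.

t5 = L  t12 = H  t14 = L

t0 = x3 NAND x1 = L NAND L = H
t1 = x6 NOR x5 = L NOR L = H
t2 = t0 AND t1 AND x6 = H AND H AND L = L
t3 = x6 AND t0 AND x2 = L AND H AND L = L
t4 = t3 AND x4 = L AND L = L
t5 = t0 AND t2 = H AND L = L
t6 = x4 AND t1 = L AND H = L
t7 = t1 OR x5 = H OR L = H
t8 = t6 AND t4 = L AND L = L
t9 = t8 AND t6 = L AND L = L
t10 = x5 NOR t1 = L NOR H = L
t11 = t9 NAND t7 = L NAND H = H
t12 = t5 NOR t10 = L NOR L = H
t14 = t9 XNOR t11 = L XNOR H = L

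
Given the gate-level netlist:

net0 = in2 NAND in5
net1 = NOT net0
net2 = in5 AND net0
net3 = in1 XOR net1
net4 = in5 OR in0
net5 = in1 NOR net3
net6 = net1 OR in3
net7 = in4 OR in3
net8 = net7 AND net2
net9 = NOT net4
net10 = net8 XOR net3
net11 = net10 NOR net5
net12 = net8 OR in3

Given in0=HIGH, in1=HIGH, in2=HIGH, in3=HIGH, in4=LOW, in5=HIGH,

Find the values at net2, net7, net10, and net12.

net0 = in2 NAND in5 = HIGH NAND HIGH = LOW
net1 = NOT net0 = NOT LOW = HIGH
net2 = in5 AND net0 = HIGH AND LOW = LOW
net3 = in1 XOR net1 = HIGH XOR HIGH = LOW
net7 = in4 OR in3 = LOW OR HIGH = HIGH
net8 = net7 AND net2 = HIGH AND LOW = LOW
net10 = net8 XOR net3 = LOW XOR LOW = LOW
net12 = net8 OR in3 = LOW OR HIGH = HIGH

net2 = LOW; net7 = HIGH; net10 = LOW; net12 = HIGH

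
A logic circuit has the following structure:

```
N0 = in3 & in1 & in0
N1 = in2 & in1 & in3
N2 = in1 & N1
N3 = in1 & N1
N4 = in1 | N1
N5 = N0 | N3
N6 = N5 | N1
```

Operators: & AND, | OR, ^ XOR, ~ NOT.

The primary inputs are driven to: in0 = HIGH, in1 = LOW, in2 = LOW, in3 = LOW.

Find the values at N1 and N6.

N1 = LOW, N6 = LOW

N0 = in3 AND in1 AND in0 = LOW AND LOW AND HIGH = LOW
N1 = in2 AND in1 AND in3 = LOW AND LOW AND LOW = LOW
N3 = in1 AND N1 = LOW AND LOW = LOW
N5 = N0 OR N3 = LOW OR LOW = LOW
N6 = N5 OR N1 = LOW OR LOW = LOW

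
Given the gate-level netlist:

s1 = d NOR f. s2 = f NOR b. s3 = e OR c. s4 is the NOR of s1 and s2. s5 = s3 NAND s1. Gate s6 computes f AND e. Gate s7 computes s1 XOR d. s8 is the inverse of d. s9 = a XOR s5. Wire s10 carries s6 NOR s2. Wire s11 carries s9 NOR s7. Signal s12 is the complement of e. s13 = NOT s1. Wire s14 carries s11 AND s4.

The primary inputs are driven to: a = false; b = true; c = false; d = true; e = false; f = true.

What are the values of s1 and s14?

s1 = d NOR f = true NOR true = false
s2 = f NOR b = true NOR true = false
s3 = e OR c = false OR false = false
s4 = s1 NOR s2 = false NOR false = true
s5 = s3 NAND s1 = false NAND false = true
s7 = s1 XOR d = false XOR true = true
s9 = a XOR s5 = false XOR true = true
s11 = s9 NOR s7 = true NOR true = false
s14 = s11 AND s4 = false AND true = false

s1 = false  s14 = false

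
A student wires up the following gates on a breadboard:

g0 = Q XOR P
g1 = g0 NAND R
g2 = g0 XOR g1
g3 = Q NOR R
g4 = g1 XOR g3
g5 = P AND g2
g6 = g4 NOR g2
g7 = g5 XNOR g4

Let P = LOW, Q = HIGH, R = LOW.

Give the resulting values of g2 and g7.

g0 = Q XOR P = HIGH XOR LOW = HIGH
g1 = g0 NAND R = HIGH NAND LOW = HIGH
g2 = g0 XOR g1 = HIGH XOR HIGH = LOW
g3 = Q NOR R = HIGH NOR LOW = LOW
g4 = g1 XOR g3 = HIGH XOR LOW = HIGH
g5 = P AND g2 = LOW AND LOW = LOW
g7 = g5 XNOR g4 = LOW XNOR HIGH = LOW

g2 = LOW; g7 = LOW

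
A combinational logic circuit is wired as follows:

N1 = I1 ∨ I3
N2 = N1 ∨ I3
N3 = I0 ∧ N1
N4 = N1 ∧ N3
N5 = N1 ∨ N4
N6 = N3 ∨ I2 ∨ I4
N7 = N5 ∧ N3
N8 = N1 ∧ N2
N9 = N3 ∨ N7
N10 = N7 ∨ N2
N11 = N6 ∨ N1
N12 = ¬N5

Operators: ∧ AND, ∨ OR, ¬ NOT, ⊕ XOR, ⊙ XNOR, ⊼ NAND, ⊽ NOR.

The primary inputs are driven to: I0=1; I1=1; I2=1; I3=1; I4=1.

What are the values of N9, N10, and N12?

N9 = 1, N10 = 1, N12 = 0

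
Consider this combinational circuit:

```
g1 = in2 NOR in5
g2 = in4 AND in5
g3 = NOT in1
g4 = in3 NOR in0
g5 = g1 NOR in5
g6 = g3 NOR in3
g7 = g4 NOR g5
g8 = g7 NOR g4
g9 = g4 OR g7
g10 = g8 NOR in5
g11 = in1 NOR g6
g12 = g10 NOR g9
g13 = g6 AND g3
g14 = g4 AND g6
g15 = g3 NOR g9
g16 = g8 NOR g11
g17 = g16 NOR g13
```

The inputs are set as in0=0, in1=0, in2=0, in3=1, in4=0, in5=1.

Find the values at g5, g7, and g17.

g5 = 0  g7 = 1  g17 = 1

g1 = in2 NOR in5 = 0 NOR 1 = 0
g3 = NOT in1 = NOT 0 = 1
g4 = in3 NOR in0 = 1 NOR 0 = 0
g5 = g1 NOR in5 = 0 NOR 1 = 0
g6 = g3 NOR in3 = 1 NOR 1 = 0
g7 = g4 NOR g5 = 0 NOR 0 = 1
g8 = g7 NOR g4 = 1 NOR 0 = 0
g11 = in1 NOR g6 = 0 NOR 0 = 1
g13 = g6 AND g3 = 0 AND 1 = 0
g16 = g8 NOR g11 = 0 NOR 1 = 0
g17 = g16 NOR g13 = 0 NOR 0 = 1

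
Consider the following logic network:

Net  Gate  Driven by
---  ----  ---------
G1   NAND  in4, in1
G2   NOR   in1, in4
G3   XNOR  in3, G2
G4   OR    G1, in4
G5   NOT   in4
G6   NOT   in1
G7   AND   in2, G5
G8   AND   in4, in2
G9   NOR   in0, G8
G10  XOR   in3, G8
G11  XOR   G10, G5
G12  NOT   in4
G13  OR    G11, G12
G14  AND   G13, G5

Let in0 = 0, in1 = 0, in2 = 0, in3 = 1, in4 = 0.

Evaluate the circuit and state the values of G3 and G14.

G3 = 1, G14 = 1

G2 = in1 NOR in4 = 0 NOR 0 = 1
G3 = in3 XNOR G2 = 1 XNOR 1 = 1
G5 = NOT in4 = NOT 0 = 1
G8 = in4 AND in2 = 0 AND 0 = 0
G10 = in3 XOR G8 = 1 XOR 0 = 1
G11 = G10 XOR G5 = 1 XOR 1 = 0
G12 = NOT in4 = NOT 0 = 1
G13 = G11 OR G12 = 0 OR 1 = 1
G14 = G13 AND G5 = 1 AND 1 = 1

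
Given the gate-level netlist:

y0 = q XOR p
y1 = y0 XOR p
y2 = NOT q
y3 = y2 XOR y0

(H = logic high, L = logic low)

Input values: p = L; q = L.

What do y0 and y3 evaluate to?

y0 = q XOR p = L XOR L = L
y2 = NOT q = NOT L = H
y3 = y2 XOR y0 = H XOR L = H

y0 = L  y3 = H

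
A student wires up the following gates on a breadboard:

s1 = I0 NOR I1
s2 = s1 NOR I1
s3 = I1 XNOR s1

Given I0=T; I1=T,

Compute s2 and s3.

s2 = F  s3 = F

s1 = I0 NOR I1 = T NOR T = F
s2 = s1 NOR I1 = F NOR T = F
s3 = I1 XNOR s1 = T XNOR F = F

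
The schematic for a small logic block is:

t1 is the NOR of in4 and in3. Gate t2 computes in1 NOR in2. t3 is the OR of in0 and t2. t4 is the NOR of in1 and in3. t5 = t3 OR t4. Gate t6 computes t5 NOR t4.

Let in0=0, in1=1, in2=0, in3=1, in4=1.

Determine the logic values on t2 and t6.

t2 = 0, t6 = 1

t2 = in1 NOR in2 = 1 NOR 0 = 0
t3 = in0 OR t2 = 0 OR 0 = 0
t4 = in1 NOR in3 = 1 NOR 1 = 0
t5 = t3 OR t4 = 0 OR 0 = 0
t6 = t5 NOR t4 = 0 NOR 0 = 1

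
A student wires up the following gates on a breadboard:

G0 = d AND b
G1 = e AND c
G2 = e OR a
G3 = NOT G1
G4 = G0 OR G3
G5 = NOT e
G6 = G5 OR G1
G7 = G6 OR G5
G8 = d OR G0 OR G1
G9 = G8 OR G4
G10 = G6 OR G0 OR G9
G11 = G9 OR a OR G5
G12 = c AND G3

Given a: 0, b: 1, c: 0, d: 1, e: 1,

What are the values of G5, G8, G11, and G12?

G0 = d AND b = 1 AND 1 = 1
G1 = e AND c = 1 AND 0 = 0
G3 = NOT G1 = NOT 0 = 1
G4 = G0 OR G3 = 1 OR 1 = 1
G5 = NOT e = NOT 1 = 0
G8 = d OR G0 OR G1 = 1 OR 1 OR 0 = 1
G9 = G8 OR G4 = 1 OR 1 = 1
G11 = G9 OR a OR G5 = 1 OR 0 OR 0 = 1
G12 = c AND G3 = 0 AND 1 = 0

G5 = 0  G8 = 1  G11 = 1  G12 = 0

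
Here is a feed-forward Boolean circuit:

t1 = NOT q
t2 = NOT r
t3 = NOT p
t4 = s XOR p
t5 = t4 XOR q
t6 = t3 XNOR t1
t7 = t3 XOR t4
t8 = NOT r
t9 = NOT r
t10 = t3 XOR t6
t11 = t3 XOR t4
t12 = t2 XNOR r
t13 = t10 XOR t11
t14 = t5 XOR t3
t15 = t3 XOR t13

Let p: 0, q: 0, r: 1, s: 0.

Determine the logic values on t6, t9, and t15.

t1 = NOT q = NOT 0 = 1
t3 = NOT p = NOT 0 = 1
t4 = s XOR p = 0 XOR 0 = 0
t6 = t3 XNOR t1 = 1 XNOR 1 = 1
t9 = NOT r = NOT 1 = 0
t10 = t3 XOR t6 = 1 XOR 1 = 0
t11 = t3 XOR t4 = 1 XOR 0 = 1
t13 = t10 XOR t11 = 0 XOR 1 = 1
t15 = t3 XOR t13 = 1 XOR 1 = 0

t6 = 1, t9 = 0, t15 = 0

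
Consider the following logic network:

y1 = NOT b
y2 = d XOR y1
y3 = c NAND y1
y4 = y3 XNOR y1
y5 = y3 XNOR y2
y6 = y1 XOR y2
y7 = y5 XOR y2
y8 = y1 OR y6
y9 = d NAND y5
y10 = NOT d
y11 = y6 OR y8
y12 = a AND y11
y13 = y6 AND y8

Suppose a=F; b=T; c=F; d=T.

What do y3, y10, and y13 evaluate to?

y1 = NOT b = NOT T = F
y2 = d XOR y1 = T XOR F = T
y3 = c NAND y1 = F NAND F = T
y6 = y1 XOR y2 = F XOR T = T
y8 = y1 OR y6 = F OR T = T
y10 = NOT d = NOT T = F
y13 = y6 AND y8 = T AND T = T

y3 = T, y10 = F, y13 = T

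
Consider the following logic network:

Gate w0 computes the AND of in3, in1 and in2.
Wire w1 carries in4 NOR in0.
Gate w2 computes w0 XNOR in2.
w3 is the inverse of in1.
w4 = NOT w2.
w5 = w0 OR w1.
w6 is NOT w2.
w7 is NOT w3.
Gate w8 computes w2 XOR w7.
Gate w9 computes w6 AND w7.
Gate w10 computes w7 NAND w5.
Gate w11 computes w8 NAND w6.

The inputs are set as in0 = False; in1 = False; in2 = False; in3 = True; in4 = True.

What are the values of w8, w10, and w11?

w0 = in3 AND in1 AND in2 = True AND False AND False = False
w1 = in4 NOR in0 = True NOR False = False
w2 = w0 XNOR in2 = False XNOR False = True
w3 = NOT in1 = NOT False = True
w5 = w0 OR w1 = False OR False = False
w6 = NOT w2 = NOT True = False
w7 = NOT w3 = NOT True = False
w8 = w2 XOR w7 = True XOR False = True
w10 = w7 NAND w5 = False NAND False = True
w11 = w8 NAND w6 = True NAND False = True

w8 = True, w10 = True, w11 = True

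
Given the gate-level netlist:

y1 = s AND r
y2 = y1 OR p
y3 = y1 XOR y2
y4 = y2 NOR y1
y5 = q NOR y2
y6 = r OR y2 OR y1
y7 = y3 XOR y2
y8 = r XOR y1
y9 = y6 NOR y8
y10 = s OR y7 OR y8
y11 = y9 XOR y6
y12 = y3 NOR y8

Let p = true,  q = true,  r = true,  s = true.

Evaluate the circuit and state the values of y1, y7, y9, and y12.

y1 = s AND r = true AND true = true
y2 = y1 OR p = true OR true = true
y3 = y1 XOR y2 = true XOR true = false
y6 = r OR y2 OR y1 = true OR true OR true = true
y7 = y3 XOR y2 = false XOR true = true
y8 = r XOR y1 = true XOR true = false
y9 = y6 NOR y8 = true NOR false = false
y12 = y3 NOR y8 = false NOR false = true

y1 = true  y7 = true  y9 = false  y12 = true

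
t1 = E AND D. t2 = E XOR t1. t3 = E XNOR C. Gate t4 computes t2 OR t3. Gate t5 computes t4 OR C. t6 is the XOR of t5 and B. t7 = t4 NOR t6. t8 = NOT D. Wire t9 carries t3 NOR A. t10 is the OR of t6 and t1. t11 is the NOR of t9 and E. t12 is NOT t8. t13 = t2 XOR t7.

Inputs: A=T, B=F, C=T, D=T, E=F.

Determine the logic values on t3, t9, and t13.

t3 = F; t9 = F; t13 = F

t1 = E AND D = F AND T = F
t2 = E XOR t1 = F XOR F = F
t3 = E XNOR C = F XNOR T = F
t4 = t2 OR t3 = F OR F = F
t5 = t4 OR C = F OR T = T
t6 = t5 XOR B = T XOR F = T
t7 = t4 NOR t6 = F NOR T = F
t9 = t3 NOR A = F NOR T = F
t13 = t2 XOR t7 = F XOR F = F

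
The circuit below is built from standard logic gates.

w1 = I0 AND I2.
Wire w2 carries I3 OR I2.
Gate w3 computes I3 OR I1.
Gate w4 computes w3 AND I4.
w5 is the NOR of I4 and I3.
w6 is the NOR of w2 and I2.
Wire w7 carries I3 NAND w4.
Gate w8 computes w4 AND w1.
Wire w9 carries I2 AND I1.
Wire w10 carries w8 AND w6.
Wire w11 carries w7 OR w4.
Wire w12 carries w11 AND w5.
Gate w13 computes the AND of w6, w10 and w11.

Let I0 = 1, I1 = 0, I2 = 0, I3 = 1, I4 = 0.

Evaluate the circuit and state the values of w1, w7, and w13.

w1 = I0 AND I2 = 1 AND 0 = 0
w2 = I3 OR I2 = 1 OR 0 = 1
w3 = I3 OR I1 = 1 OR 0 = 1
w4 = w3 AND I4 = 1 AND 0 = 0
w6 = w2 NOR I2 = 1 NOR 0 = 0
w7 = I3 NAND w4 = 1 NAND 0 = 1
w8 = w4 AND w1 = 0 AND 0 = 0
w10 = w8 AND w6 = 0 AND 0 = 0
w11 = w7 OR w4 = 1 OR 0 = 1
w13 = w6 AND w10 AND w11 = 0 AND 0 AND 1 = 0

w1 = 0; w7 = 1; w13 = 0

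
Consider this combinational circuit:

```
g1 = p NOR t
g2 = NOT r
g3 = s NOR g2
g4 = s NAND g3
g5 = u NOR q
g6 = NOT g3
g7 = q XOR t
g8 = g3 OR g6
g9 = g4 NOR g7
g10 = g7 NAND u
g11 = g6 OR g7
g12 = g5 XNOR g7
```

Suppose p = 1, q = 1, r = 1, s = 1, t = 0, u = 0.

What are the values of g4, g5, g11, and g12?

g4 = 1; g5 = 0; g11 = 1; g12 = 0

g2 = NOT r = NOT 1 = 0
g3 = s NOR g2 = 1 NOR 0 = 0
g4 = s NAND g3 = 1 NAND 0 = 1
g5 = u NOR q = 0 NOR 1 = 0
g6 = NOT g3 = NOT 0 = 1
g7 = q XOR t = 1 XOR 0 = 1
g11 = g6 OR g7 = 1 OR 1 = 1
g12 = g5 XNOR g7 = 0 XNOR 1 = 0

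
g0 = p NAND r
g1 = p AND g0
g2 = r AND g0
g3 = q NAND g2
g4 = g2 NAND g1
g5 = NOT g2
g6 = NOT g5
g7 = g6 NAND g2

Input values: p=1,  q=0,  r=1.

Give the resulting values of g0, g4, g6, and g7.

g0 = p NAND r = 1 NAND 1 = 0
g1 = p AND g0 = 1 AND 0 = 0
g2 = r AND g0 = 1 AND 0 = 0
g4 = g2 NAND g1 = 0 NAND 0 = 1
g5 = NOT g2 = NOT 0 = 1
g6 = NOT g5 = NOT 1 = 0
g7 = g6 NAND g2 = 0 NAND 0 = 1

g0 = 0, g4 = 1, g6 = 0, g7 = 1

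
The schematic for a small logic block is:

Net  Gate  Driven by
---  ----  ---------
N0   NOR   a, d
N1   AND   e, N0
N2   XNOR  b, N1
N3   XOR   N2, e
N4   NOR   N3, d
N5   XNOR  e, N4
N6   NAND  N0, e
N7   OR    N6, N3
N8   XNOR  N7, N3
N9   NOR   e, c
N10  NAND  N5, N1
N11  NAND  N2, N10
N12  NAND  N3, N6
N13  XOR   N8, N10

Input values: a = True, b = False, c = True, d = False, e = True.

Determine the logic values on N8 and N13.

N8 = False; N13 = True

N0 = a NOR d = True NOR False = False
N1 = e AND N0 = True AND False = False
N2 = b XNOR N1 = False XNOR False = True
N3 = N2 XOR e = True XOR True = False
N4 = N3 NOR d = False NOR False = True
N5 = e XNOR N4 = True XNOR True = True
N6 = N0 NAND e = False NAND True = True
N7 = N6 OR N3 = True OR False = True
N8 = N7 XNOR N3 = True XNOR False = False
N10 = N5 NAND N1 = True NAND False = True
N13 = N8 XOR N10 = False XOR True = True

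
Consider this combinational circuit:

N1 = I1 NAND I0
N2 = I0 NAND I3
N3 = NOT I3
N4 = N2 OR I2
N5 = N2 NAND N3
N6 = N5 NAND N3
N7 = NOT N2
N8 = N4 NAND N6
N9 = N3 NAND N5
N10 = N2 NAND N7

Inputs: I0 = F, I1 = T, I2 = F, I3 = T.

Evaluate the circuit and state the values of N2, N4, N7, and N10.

N2 = T, N4 = T, N7 = F, N10 = T

N2 = I0 NAND I3 = F NAND T = T
N4 = N2 OR I2 = T OR F = T
N7 = NOT N2 = NOT T = F
N10 = N2 NAND N7 = T NAND F = T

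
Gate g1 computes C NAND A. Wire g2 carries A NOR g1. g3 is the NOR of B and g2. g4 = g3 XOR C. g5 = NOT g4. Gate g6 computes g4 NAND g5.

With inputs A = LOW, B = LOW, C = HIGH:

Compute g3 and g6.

g3 = HIGH  g6 = HIGH

g1 = C NAND A = HIGH NAND LOW = HIGH
g2 = A NOR g1 = LOW NOR HIGH = LOW
g3 = B NOR g2 = LOW NOR LOW = HIGH
g4 = g3 XOR C = HIGH XOR HIGH = LOW
g5 = NOT g4 = NOT LOW = HIGH
g6 = g4 NAND g5 = LOW NAND HIGH = HIGH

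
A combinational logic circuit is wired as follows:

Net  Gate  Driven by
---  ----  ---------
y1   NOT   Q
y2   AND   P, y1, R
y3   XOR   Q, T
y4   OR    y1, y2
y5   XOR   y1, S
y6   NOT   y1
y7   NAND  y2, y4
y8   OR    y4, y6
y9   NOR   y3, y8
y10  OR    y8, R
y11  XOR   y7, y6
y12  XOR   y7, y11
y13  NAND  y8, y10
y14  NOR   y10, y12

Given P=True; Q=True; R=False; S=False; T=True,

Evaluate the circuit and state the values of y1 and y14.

y1 = NOT Q = NOT True = False
y2 = P AND y1 AND R = True AND False AND False = False
y4 = y1 OR y2 = False OR False = False
y6 = NOT y1 = NOT False = True
y7 = y2 NAND y4 = False NAND False = True
y8 = y4 OR y6 = False OR True = True
y10 = y8 OR R = True OR False = True
y11 = y7 XOR y6 = True XOR True = False
y12 = y7 XOR y11 = True XOR False = True
y14 = y10 NOR y12 = True NOR True = False

y1 = False; y14 = False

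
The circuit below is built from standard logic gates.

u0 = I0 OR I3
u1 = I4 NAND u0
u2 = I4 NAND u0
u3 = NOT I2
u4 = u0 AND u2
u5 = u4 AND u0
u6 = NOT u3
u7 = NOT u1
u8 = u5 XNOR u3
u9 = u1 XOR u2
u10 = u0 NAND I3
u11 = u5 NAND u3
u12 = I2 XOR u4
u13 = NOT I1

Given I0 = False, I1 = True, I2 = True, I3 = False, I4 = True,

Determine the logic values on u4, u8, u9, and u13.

u0 = I0 OR I3 = False OR False = False
u1 = I4 NAND u0 = True NAND False = True
u2 = I4 NAND u0 = True NAND False = True
u3 = NOT I2 = NOT True = False
u4 = u0 AND u2 = False AND True = False
u5 = u4 AND u0 = False AND False = False
u8 = u5 XNOR u3 = False XNOR False = True
u9 = u1 XOR u2 = True XOR True = False
u13 = NOT I1 = NOT True = False

u4 = False, u8 = True, u9 = False, u13 = False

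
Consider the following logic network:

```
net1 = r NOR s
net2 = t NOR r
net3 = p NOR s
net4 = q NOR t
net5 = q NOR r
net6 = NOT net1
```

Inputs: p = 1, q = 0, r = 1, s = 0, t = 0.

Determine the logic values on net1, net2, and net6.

net1 = 0, net2 = 0, net6 = 1

net1 = r NOR s = 1 NOR 0 = 0
net2 = t NOR r = 0 NOR 1 = 0
net6 = NOT net1 = NOT 0 = 1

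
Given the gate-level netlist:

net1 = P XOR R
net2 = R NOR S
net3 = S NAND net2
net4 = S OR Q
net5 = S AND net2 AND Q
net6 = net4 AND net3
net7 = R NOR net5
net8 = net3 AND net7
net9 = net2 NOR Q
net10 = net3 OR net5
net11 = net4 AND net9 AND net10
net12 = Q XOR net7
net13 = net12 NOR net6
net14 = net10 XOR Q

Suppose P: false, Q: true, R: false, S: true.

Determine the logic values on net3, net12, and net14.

net2 = R NOR S = false NOR true = false
net3 = S NAND net2 = true NAND false = true
net5 = S AND net2 AND Q = true AND false AND true = false
net7 = R NOR net5 = false NOR false = true
net10 = net3 OR net5 = true OR false = true
net12 = Q XOR net7 = true XOR true = false
net14 = net10 XOR Q = true XOR true = false

net3 = true; net12 = false; net14 = false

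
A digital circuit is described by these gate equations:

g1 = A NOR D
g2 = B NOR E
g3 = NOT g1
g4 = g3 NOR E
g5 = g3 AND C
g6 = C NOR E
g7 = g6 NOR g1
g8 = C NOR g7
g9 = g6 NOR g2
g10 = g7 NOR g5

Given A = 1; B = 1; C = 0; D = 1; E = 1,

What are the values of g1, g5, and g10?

g1 = A NOR D = 1 NOR 1 = 0
g3 = NOT g1 = NOT 0 = 1
g5 = g3 AND C = 1 AND 0 = 0
g6 = C NOR E = 0 NOR 1 = 0
g7 = g6 NOR g1 = 0 NOR 0 = 1
g10 = g7 NOR g5 = 1 NOR 0 = 0

g1 = 0, g5 = 0, g10 = 0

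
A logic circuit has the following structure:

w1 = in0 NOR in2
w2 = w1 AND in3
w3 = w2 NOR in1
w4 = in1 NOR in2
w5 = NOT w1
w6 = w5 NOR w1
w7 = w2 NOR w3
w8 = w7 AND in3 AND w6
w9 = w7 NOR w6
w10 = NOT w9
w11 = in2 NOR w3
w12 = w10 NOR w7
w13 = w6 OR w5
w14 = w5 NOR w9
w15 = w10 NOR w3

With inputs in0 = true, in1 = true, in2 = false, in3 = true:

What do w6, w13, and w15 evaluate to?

w6 = false, w13 = true, w15 = false

w1 = in0 NOR in2 = true NOR false = false
w2 = w1 AND in3 = false AND true = false
w3 = w2 NOR in1 = false NOR true = false
w5 = NOT w1 = NOT false = true
w6 = w5 NOR w1 = true NOR false = false
w7 = w2 NOR w3 = false NOR false = true
w9 = w7 NOR w6 = true NOR false = false
w10 = NOT w9 = NOT false = true
w13 = w6 OR w5 = false OR true = true
w15 = w10 NOR w3 = true NOR false = false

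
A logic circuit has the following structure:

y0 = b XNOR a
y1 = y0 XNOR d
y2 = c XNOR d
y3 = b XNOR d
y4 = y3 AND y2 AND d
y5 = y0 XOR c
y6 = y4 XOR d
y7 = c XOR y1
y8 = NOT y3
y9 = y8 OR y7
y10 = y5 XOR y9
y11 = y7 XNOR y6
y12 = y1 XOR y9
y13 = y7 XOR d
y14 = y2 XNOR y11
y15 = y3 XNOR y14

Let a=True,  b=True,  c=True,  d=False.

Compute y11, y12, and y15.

y11 = False, y12 = True, y15 = False

y0 = b XNOR a = True XNOR True = True
y1 = y0 XNOR d = True XNOR False = False
y2 = c XNOR d = True XNOR False = False
y3 = b XNOR d = True XNOR False = False
y4 = y3 AND y2 AND d = False AND False AND False = False
y6 = y4 XOR d = False XOR False = False
y7 = c XOR y1 = True XOR False = True
y8 = NOT y3 = NOT False = True
y9 = y8 OR y7 = True OR True = True
y11 = y7 XNOR y6 = True XNOR False = False
y12 = y1 XOR y9 = False XOR True = True
y14 = y2 XNOR y11 = False XNOR False = True
y15 = y3 XNOR y14 = False XNOR True = False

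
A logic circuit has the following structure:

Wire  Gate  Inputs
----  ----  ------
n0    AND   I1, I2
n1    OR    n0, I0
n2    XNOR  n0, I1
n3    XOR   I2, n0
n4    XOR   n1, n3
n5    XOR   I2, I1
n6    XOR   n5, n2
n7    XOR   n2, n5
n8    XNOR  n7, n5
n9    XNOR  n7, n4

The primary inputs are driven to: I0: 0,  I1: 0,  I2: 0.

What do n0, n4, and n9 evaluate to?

n0 = 0, n4 = 0, n9 = 0

n0 = I1 AND I2 = 0 AND 0 = 0
n1 = n0 OR I0 = 0 OR 0 = 0
n2 = n0 XNOR I1 = 0 XNOR 0 = 1
n3 = I2 XOR n0 = 0 XOR 0 = 0
n4 = n1 XOR n3 = 0 XOR 0 = 0
n5 = I2 XOR I1 = 0 XOR 0 = 0
n7 = n2 XOR n5 = 1 XOR 0 = 1
n9 = n7 XNOR n4 = 1 XNOR 0 = 0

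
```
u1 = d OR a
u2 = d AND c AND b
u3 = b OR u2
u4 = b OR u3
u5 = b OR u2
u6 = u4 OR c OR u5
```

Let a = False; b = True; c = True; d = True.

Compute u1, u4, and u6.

u1 = True, u4 = True, u6 = True

u1 = d OR a = True OR False = True
u2 = d AND c AND b = True AND True AND True = True
u3 = b OR u2 = True OR True = True
u4 = b OR u3 = True OR True = True
u5 = b OR u2 = True OR True = True
u6 = u4 OR c OR u5 = True OR True OR True = True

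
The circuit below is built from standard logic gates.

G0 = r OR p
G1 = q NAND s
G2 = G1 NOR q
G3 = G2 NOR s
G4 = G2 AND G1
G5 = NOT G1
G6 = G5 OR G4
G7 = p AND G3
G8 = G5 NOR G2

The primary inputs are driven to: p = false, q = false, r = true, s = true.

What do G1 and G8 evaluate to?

G1 = true, G8 = true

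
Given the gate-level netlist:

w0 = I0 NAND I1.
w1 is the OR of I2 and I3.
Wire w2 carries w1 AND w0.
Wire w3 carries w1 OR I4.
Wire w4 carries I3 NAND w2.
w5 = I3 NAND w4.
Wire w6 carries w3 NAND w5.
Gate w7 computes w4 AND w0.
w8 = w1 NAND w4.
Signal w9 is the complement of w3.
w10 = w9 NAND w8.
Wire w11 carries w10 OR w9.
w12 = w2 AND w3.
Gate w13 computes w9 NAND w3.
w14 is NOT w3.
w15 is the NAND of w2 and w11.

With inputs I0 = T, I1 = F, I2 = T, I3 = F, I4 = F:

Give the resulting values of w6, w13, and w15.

w6 = F, w13 = T, w15 = F

w0 = I0 NAND I1 = T NAND F = T
w1 = I2 OR I3 = T OR F = T
w2 = w1 AND w0 = T AND T = T
w3 = w1 OR I4 = T OR F = T
w4 = I3 NAND w2 = F NAND T = T
w5 = I3 NAND w4 = F NAND T = T
w6 = w3 NAND w5 = T NAND T = F
w8 = w1 NAND w4 = T NAND T = F
w9 = NOT w3 = NOT T = F
w10 = w9 NAND w8 = F NAND F = T
w11 = w10 OR w9 = T OR F = T
w13 = w9 NAND w3 = F NAND T = T
w15 = w2 NAND w11 = T NAND T = F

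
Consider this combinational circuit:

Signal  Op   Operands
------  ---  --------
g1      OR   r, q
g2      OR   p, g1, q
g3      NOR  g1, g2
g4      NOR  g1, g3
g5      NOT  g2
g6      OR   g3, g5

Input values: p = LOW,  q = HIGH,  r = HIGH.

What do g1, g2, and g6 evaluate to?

g1 = HIGH  g2 = HIGH  g6 = LOW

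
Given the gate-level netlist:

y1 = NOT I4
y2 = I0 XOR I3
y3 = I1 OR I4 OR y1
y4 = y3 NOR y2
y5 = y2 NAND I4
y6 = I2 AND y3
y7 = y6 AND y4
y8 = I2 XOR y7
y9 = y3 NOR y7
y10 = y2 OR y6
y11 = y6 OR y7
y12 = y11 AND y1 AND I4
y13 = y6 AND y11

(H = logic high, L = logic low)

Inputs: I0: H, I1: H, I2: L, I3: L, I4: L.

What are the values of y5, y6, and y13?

y1 = NOT I4 = NOT L = H
y2 = I0 XOR I3 = H XOR L = H
y3 = I1 OR I4 OR y1 = H OR L OR H = H
y4 = y3 NOR y2 = H NOR H = L
y5 = y2 NAND I4 = H NAND L = H
y6 = I2 AND y3 = L AND H = L
y7 = y6 AND y4 = L AND L = L
y11 = y6 OR y7 = L OR L = L
y13 = y6 AND y11 = L AND L = L

y5 = H, y6 = L, y13 = L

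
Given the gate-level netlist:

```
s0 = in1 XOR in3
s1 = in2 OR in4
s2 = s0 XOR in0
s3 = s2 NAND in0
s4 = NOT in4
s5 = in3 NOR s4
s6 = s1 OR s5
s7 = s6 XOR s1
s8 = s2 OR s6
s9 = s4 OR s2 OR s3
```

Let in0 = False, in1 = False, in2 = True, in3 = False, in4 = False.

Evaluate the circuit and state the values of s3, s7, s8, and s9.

s3 = True; s7 = False; s8 = True; s9 = True

s0 = in1 XOR in3 = False XOR False = False
s1 = in2 OR in4 = True OR False = True
s2 = s0 XOR in0 = False XOR False = False
s3 = s2 NAND in0 = False NAND False = True
s4 = NOT in4 = NOT False = True
s5 = in3 NOR s4 = False NOR True = False
s6 = s1 OR s5 = True OR False = True
s7 = s6 XOR s1 = True XOR True = False
s8 = s2 OR s6 = False OR True = True
s9 = s4 OR s2 OR s3 = True OR False OR True = True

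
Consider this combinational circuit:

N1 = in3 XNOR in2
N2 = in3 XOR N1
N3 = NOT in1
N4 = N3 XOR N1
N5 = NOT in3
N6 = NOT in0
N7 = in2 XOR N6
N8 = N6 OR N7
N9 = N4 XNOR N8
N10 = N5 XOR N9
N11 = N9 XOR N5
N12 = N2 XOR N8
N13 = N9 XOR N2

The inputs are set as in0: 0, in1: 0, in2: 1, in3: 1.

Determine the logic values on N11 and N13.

N11 = 0, N13 = 0

N1 = in3 XNOR in2 = 1 XNOR 1 = 1
N2 = in3 XOR N1 = 1 XOR 1 = 0
N3 = NOT in1 = NOT 0 = 1
N4 = N3 XOR N1 = 1 XOR 1 = 0
N5 = NOT in3 = NOT 1 = 0
N6 = NOT in0 = NOT 0 = 1
N7 = in2 XOR N6 = 1 XOR 1 = 0
N8 = N6 OR N7 = 1 OR 0 = 1
N9 = N4 XNOR N8 = 0 XNOR 1 = 0
N11 = N9 XOR N5 = 0 XOR 0 = 0
N13 = N9 XOR N2 = 0 XOR 0 = 0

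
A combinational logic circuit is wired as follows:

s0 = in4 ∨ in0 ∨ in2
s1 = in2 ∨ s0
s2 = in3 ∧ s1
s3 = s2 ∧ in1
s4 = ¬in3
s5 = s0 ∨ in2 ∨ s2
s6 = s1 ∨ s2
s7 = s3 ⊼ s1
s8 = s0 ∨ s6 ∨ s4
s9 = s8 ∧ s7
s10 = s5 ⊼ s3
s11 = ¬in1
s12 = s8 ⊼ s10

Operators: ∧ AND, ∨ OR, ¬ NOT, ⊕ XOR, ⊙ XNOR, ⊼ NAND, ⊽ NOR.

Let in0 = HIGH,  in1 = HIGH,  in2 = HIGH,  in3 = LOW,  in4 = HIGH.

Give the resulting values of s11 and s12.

s0 = in4 OR in0 OR in2 = HIGH OR HIGH OR HIGH = HIGH
s1 = in2 OR s0 = HIGH OR HIGH = HIGH
s2 = in3 AND s1 = LOW AND HIGH = LOW
s3 = s2 AND in1 = LOW AND HIGH = LOW
s4 = NOT in3 = NOT LOW = HIGH
s5 = s0 OR in2 OR s2 = HIGH OR HIGH OR LOW = HIGH
s6 = s1 OR s2 = HIGH OR LOW = HIGH
s8 = s0 OR s6 OR s4 = HIGH OR HIGH OR HIGH = HIGH
s10 = s5 NAND s3 = HIGH NAND LOW = HIGH
s11 = NOT in1 = NOT HIGH = LOW
s12 = s8 NAND s10 = HIGH NAND HIGH = LOW

s11 = LOW  s12 = LOW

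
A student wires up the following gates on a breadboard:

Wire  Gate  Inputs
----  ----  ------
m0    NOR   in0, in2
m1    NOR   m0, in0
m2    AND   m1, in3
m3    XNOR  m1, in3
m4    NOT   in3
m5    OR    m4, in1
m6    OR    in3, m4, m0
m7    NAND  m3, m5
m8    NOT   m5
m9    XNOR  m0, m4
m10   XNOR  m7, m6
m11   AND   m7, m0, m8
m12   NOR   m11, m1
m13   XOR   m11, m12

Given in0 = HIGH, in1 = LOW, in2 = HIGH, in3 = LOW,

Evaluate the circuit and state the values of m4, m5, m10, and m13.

m4 = HIGH, m5 = HIGH, m10 = LOW, m13 = HIGH

m0 = in0 NOR in2 = HIGH NOR HIGH = LOW
m1 = m0 NOR in0 = LOW NOR HIGH = LOW
m3 = m1 XNOR in3 = LOW XNOR LOW = HIGH
m4 = NOT in3 = NOT LOW = HIGH
m5 = m4 OR in1 = HIGH OR LOW = HIGH
m6 = in3 OR m4 OR m0 = LOW OR HIGH OR LOW = HIGH
m7 = m3 NAND m5 = HIGH NAND HIGH = LOW
m8 = NOT m5 = NOT HIGH = LOW
m10 = m7 XNOR m6 = LOW XNOR HIGH = LOW
m11 = m7 AND m0 AND m8 = LOW AND LOW AND LOW = LOW
m12 = m11 NOR m1 = LOW NOR LOW = HIGH
m13 = m11 XOR m12 = LOW XOR HIGH = HIGH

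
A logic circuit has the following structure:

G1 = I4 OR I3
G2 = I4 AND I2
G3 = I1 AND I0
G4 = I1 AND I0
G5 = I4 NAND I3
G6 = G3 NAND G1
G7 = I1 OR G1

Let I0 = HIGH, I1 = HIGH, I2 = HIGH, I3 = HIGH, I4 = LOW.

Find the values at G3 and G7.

G3 = HIGH, G7 = HIGH

G1 = I4 OR I3 = LOW OR HIGH = HIGH
G3 = I1 AND I0 = HIGH AND HIGH = HIGH
G7 = I1 OR G1 = HIGH OR HIGH = HIGH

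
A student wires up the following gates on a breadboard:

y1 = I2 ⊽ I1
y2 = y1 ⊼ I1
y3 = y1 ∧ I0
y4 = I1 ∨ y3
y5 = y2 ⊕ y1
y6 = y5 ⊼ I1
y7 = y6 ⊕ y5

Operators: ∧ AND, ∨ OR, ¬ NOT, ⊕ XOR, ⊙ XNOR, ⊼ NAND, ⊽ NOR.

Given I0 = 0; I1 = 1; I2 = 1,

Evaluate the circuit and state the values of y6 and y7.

y6 = 0, y7 = 1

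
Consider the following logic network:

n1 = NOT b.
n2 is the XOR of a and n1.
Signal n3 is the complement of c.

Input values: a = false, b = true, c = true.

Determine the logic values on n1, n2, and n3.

n1 = false, n2 = false, n3 = false

n1 = NOT b = NOT true = false
n2 = a XOR n1 = false XOR false = false
n3 = NOT c = NOT true = false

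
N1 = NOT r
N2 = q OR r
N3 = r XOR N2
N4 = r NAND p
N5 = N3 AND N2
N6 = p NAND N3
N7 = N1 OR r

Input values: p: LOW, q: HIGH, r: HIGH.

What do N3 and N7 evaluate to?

N3 = LOW, N7 = HIGH

N1 = NOT r = NOT HIGH = LOW
N2 = q OR r = HIGH OR HIGH = HIGH
N3 = r XOR N2 = HIGH XOR HIGH = LOW
N7 = N1 OR r = LOW OR HIGH = HIGH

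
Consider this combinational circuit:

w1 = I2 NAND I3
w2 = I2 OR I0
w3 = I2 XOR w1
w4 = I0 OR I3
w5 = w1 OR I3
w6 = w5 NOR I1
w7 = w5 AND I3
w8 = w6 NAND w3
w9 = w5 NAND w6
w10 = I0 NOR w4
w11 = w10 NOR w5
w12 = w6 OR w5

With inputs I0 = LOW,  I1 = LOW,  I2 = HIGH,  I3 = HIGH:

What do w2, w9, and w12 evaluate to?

w2 = HIGH  w9 = HIGH  w12 = HIGH

w1 = I2 NAND I3 = HIGH NAND HIGH = LOW
w2 = I2 OR I0 = HIGH OR LOW = HIGH
w5 = w1 OR I3 = LOW OR HIGH = HIGH
w6 = w5 NOR I1 = HIGH NOR LOW = LOW
w9 = w5 NAND w6 = HIGH NAND LOW = HIGH
w12 = w6 OR w5 = LOW OR HIGH = HIGH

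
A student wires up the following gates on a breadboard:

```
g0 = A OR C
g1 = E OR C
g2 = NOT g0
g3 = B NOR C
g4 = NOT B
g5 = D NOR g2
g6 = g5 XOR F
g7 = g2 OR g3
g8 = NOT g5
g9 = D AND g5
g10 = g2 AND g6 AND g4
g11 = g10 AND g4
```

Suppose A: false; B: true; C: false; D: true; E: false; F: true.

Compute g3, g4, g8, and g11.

g3 = false, g4 = false, g8 = true, g11 = false

g0 = A OR C = false OR false = false
g2 = NOT g0 = NOT false = true
g3 = B NOR C = true NOR false = false
g4 = NOT B = NOT true = false
g5 = D NOR g2 = true NOR true = false
g6 = g5 XOR F = false XOR true = true
g8 = NOT g5 = NOT false = true
g10 = g2 AND g6 AND g4 = true AND true AND false = false
g11 = g10 AND g4 = false AND false = false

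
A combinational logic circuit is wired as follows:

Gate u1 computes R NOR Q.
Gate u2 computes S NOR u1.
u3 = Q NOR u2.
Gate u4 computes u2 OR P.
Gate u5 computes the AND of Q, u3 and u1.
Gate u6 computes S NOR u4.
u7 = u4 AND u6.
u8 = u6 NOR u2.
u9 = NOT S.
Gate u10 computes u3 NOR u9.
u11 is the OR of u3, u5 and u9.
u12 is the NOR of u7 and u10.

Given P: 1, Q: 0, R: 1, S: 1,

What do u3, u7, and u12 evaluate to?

u1 = R NOR Q = 1 NOR 0 = 0
u2 = S NOR u1 = 1 NOR 0 = 0
u3 = Q NOR u2 = 0 NOR 0 = 1
u4 = u2 OR P = 0 OR 1 = 1
u6 = S NOR u4 = 1 NOR 1 = 0
u7 = u4 AND u6 = 1 AND 0 = 0
u9 = NOT S = NOT 1 = 0
u10 = u3 NOR u9 = 1 NOR 0 = 0
u12 = u7 NOR u10 = 0 NOR 0 = 1

u3 = 1, u7 = 0, u12 = 1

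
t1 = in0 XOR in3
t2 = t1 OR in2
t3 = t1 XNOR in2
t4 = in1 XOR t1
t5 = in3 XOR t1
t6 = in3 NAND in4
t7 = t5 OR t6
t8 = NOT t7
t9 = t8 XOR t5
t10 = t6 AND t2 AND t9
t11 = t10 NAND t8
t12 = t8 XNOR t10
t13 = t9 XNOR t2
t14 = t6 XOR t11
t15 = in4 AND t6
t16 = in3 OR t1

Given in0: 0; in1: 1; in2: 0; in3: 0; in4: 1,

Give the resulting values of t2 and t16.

t2 = 0  t16 = 0

t1 = in0 XOR in3 = 0 XOR 0 = 0
t2 = t1 OR in2 = 0 OR 0 = 0
t16 = in3 OR t1 = 0 OR 0 = 0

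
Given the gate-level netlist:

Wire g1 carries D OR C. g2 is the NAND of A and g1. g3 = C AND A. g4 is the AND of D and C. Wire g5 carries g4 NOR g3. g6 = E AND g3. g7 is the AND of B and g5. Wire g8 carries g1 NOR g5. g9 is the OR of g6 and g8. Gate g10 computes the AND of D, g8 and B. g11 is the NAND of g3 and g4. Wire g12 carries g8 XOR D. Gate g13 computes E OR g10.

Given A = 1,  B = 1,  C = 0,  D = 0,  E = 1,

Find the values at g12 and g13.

g1 = D OR C = 0 OR 0 = 0
g3 = C AND A = 0 AND 1 = 0
g4 = D AND C = 0 AND 0 = 0
g5 = g4 NOR g3 = 0 NOR 0 = 1
g8 = g1 NOR g5 = 0 NOR 1 = 0
g10 = D AND g8 AND B = 0 AND 0 AND 1 = 0
g12 = g8 XOR D = 0 XOR 0 = 0
g13 = E OR g10 = 1 OR 0 = 1

g12 = 0; g13 = 1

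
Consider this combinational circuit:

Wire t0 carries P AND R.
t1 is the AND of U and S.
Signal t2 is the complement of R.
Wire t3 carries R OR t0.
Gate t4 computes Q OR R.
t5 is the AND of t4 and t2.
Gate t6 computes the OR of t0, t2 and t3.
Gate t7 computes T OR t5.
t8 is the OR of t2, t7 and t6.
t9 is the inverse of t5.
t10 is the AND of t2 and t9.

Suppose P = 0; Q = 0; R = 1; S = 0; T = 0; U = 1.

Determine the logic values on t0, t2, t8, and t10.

t0 = 0  t2 = 0  t8 = 1  t10 = 0

t0 = P AND R = 0 AND 1 = 0
t2 = NOT R = NOT 1 = 0
t3 = R OR t0 = 1 OR 0 = 1
t4 = Q OR R = 0 OR 1 = 1
t5 = t4 AND t2 = 1 AND 0 = 0
t6 = t0 OR t2 OR t3 = 0 OR 0 OR 1 = 1
t7 = T OR t5 = 0 OR 0 = 0
t8 = t2 OR t7 OR t6 = 0 OR 0 OR 1 = 1
t9 = NOT t5 = NOT 0 = 1
t10 = t2 AND t9 = 0 AND 1 = 0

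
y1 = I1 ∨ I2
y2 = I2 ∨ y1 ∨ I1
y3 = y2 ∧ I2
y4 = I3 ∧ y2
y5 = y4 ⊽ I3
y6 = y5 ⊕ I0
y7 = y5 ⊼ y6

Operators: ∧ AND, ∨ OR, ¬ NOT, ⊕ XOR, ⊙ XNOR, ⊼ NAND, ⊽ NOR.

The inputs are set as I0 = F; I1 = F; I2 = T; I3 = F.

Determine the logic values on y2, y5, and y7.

y2 = T, y5 = T, y7 = F

y1 = I1 OR I2 = F OR T = T
y2 = I2 OR y1 OR I1 = T OR T OR F = T
y4 = I3 AND y2 = F AND T = F
y5 = y4 NOR I3 = F NOR F = T
y6 = y5 XOR I0 = T XOR F = T
y7 = y5 NAND y6 = T NAND T = F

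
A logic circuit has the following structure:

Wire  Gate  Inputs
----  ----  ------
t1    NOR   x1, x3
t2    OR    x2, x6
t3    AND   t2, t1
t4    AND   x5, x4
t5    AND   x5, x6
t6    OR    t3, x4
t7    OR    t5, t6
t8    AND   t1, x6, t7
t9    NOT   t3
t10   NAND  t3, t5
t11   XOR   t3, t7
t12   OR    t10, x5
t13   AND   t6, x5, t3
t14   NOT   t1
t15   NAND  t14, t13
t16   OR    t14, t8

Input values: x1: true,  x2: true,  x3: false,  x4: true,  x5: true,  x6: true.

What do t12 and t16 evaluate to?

t12 = true, t16 = true

t1 = x1 NOR x3 = true NOR false = false
t2 = x2 OR x6 = true OR true = true
t3 = t2 AND t1 = true AND false = false
t5 = x5 AND x6 = true AND true = true
t6 = t3 OR x4 = false OR true = true
t7 = t5 OR t6 = true OR true = true
t8 = t1 AND x6 AND t7 = false AND true AND true = false
t10 = t3 NAND t5 = false NAND true = true
t12 = t10 OR x5 = true OR true = true
t14 = NOT t1 = NOT false = true
t16 = t14 OR t8 = true OR false = true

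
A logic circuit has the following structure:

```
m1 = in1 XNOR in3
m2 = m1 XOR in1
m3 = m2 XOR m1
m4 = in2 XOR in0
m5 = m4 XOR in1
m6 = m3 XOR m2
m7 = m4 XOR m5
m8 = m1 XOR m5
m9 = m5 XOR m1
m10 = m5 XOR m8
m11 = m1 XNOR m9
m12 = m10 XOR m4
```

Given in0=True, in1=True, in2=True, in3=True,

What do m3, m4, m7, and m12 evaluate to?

m1 = in1 XNOR in3 = True XNOR True = True
m2 = m1 XOR in1 = True XOR True = False
m3 = m2 XOR m1 = False XOR True = True
m4 = in2 XOR in0 = True XOR True = False
m5 = m4 XOR in1 = False XOR True = True
m7 = m4 XOR m5 = False XOR True = True
m8 = m1 XOR m5 = True XOR True = False
m10 = m5 XOR m8 = True XOR False = True
m12 = m10 XOR m4 = True XOR False = True

m3 = True, m4 = False, m7 = True, m12 = True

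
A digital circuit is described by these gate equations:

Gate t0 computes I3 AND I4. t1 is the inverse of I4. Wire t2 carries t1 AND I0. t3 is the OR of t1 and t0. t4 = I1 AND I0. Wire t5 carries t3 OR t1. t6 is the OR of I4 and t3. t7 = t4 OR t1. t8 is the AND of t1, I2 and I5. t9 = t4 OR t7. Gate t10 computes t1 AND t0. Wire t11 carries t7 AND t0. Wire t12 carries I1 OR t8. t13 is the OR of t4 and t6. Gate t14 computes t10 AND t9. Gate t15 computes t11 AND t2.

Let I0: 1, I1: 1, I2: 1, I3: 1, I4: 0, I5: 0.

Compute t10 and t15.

t0 = I3 AND I4 = 1 AND 0 = 0
t1 = NOT I4 = NOT 0 = 1
t2 = t1 AND I0 = 1 AND 1 = 1
t4 = I1 AND I0 = 1 AND 1 = 1
t7 = t4 OR t1 = 1 OR 1 = 1
t10 = t1 AND t0 = 1 AND 0 = 0
t11 = t7 AND t0 = 1 AND 0 = 0
t15 = t11 AND t2 = 0 AND 1 = 0

t10 = 0  t15 = 0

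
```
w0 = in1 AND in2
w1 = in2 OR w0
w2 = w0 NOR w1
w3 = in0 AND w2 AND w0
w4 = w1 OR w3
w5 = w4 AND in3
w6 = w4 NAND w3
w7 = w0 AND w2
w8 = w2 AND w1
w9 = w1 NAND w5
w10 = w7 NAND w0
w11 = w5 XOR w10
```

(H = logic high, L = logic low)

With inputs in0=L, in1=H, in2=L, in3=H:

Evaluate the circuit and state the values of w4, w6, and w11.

w0 = in1 AND in2 = H AND L = L
w1 = in2 OR w0 = L OR L = L
w2 = w0 NOR w1 = L NOR L = H
w3 = in0 AND w2 AND w0 = L AND H AND L = L
w4 = w1 OR w3 = L OR L = L
w5 = w4 AND in3 = L AND H = L
w6 = w4 NAND w3 = L NAND L = H
w7 = w0 AND w2 = L AND H = L
w10 = w7 NAND w0 = L NAND L = H
w11 = w5 XOR w10 = L XOR H = H

w4 = L, w6 = H, w11 = H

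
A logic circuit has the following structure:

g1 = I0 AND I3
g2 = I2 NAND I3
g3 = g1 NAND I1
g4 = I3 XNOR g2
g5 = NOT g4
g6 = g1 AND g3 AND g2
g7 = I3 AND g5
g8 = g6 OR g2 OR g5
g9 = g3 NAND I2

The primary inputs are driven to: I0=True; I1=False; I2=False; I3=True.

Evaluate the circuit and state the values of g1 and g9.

g1 = I0 AND I3 = True AND True = True
g3 = g1 NAND I1 = True NAND False = True
g9 = g3 NAND I2 = True NAND False = True

g1 = True; g9 = True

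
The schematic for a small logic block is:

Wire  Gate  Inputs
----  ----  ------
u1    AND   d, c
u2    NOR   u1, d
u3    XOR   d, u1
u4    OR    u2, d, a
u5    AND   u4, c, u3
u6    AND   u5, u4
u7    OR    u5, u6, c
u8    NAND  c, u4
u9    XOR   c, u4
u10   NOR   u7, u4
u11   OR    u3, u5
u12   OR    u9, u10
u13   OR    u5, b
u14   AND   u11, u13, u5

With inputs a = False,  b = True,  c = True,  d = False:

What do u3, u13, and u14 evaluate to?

u3 = False  u13 = True  u14 = False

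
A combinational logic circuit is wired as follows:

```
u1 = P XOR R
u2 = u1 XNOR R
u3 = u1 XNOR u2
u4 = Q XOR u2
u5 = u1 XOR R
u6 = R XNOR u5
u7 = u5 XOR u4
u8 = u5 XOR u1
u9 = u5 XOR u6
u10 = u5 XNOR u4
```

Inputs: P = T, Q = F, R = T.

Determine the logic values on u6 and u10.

u6 = T; u10 = F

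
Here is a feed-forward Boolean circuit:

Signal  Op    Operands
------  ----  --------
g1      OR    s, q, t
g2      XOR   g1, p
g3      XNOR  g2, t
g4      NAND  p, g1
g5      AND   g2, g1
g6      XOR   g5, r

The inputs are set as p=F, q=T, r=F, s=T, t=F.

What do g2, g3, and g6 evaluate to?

g1 = s OR q OR t = T OR T OR F = T
g2 = g1 XOR p = T XOR F = T
g3 = g2 XNOR t = T XNOR F = F
g5 = g2 AND g1 = T AND T = T
g6 = g5 XOR r = T XOR F = T

g2 = T, g3 = F, g6 = T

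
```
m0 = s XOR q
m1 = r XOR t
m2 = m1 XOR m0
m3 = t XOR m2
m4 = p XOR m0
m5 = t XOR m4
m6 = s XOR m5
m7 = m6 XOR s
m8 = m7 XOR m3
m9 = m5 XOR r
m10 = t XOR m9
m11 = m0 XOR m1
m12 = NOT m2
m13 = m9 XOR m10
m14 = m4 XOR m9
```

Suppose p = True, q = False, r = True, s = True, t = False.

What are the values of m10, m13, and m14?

m10 = True; m13 = False; m14 = True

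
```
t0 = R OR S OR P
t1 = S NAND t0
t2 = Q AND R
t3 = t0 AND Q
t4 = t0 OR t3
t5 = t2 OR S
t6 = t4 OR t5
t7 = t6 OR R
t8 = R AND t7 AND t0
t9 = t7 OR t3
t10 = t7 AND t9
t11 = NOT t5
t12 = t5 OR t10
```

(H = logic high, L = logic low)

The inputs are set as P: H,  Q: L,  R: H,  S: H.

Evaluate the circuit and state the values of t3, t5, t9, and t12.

t0 = R OR S OR P = H OR H OR H = H
t2 = Q AND R = L AND H = L
t3 = t0 AND Q = H AND L = L
t4 = t0 OR t3 = H OR L = H
t5 = t2 OR S = L OR H = H
t6 = t4 OR t5 = H OR H = H
t7 = t6 OR R = H OR H = H
t9 = t7 OR t3 = H OR L = H
t10 = t7 AND t9 = H AND H = H
t12 = t5 OR t10 = H OR H = H

t3 = L; t5 = H; t9 = H; t12 = H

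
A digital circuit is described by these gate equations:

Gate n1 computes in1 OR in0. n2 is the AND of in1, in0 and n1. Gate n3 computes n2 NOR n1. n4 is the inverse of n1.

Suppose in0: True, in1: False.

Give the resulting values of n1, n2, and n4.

n1 = True, n2 = False, n4 = False

n1 = in1 OR in0 = False OR True = True
n2 = in1 AND in0 AND n1 = False AND True AND True = False
n4 = NOT n1 = NOT True = False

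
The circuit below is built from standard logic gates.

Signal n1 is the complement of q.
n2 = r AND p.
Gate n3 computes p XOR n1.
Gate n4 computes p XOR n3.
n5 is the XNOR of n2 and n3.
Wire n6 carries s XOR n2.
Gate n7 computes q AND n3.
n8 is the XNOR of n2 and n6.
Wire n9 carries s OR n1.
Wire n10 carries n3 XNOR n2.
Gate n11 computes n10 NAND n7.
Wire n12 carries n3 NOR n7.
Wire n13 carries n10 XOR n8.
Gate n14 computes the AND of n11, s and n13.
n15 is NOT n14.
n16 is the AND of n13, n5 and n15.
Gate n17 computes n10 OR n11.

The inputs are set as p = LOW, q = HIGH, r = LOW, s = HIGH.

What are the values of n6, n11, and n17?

n6 = HIGH, n11 = HIGH, n17 = HIGH

n1 = NOT q = NOT HIGH = LOW
n2 = r AND p = LOW AND LOW = LOW
n3 = p XOR n1 = LOW XOR LOW = LOW
n6 = s XOR n2 = HIGH XOR LOW = HIGH
n7 = q AND n3 = HIGH AND LOW = LOW
n10 = n3 XNOR n2 = LOW XNOR LOW = HIGH
n11 = n10 NAND n7 = HIGH NAND LOW = HIGH
n17 = n10 OR n11 = HIGH OR HIGH = HIGH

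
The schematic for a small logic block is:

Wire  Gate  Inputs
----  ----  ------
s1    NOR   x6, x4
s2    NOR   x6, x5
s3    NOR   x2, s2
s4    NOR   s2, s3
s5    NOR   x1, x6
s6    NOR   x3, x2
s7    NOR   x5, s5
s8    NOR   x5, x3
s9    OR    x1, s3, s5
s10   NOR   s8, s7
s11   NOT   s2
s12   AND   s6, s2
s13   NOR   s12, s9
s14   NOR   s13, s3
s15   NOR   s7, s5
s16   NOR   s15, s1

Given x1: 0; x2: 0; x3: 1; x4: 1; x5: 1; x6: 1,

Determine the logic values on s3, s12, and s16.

s1 = x6 NOR x4 = 1 NOR 1 = 0
s2 = x6 NOR x5 = 1 NOR 1 = 0
s3 = x2 NOR s2 = 0 NOR 0 = 1
s5 = x1 NOR x6 = 0 NOR 1 = 0
s6 = x3 NOR x2 = 1 NOR 0 = 0
s7 = x5 NOR s5 = 1 NOR 0 = 0
s12 = s6 AND s2 = 0 AND 0 = 0
s15 = s7 NOR s5 = 0 NOR 0 = 1
s16 = s15 NOR s1 = 1 NOR 0 = 0

s3 = 1  s12 = 0  s16 = 0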